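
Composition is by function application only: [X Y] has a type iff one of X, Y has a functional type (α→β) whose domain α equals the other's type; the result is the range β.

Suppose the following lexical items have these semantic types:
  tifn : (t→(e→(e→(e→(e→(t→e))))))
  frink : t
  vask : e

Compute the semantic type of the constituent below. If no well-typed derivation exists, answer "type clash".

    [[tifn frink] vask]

(e→(e→(e→(t→e))))

[tifn frink]: functor tifn : (t→(e→(e→(e→(e→(t→e)))))), argument frink : t; result (e→(e→(e→(e→(t→e))))).
[[tifn frink] vask]: functor [tifn frink] : (e→(e→(e→(e→(t→e))))), argument vask : e; result (e→(e→(e→(t→e)))).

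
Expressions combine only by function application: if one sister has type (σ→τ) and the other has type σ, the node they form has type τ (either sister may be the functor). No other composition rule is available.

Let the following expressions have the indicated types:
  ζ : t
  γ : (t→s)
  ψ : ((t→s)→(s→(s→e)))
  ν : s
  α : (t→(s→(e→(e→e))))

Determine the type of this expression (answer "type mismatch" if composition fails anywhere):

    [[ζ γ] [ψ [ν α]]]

type mismatch

[ζ γ]: functor γ : (t→s), argument ζ : t; result s.
[ν α]: s with (t→(s→(e→(e→e)))) — neither is a function whose domain matches the other; composition fails here.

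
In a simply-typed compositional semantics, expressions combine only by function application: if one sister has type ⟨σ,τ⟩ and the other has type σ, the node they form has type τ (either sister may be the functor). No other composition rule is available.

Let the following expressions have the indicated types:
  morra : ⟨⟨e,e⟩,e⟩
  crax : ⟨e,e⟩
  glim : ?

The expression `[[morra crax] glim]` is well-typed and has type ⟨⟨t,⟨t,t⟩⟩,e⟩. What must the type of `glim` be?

At [[morra crax] glim] (required: ⟨⟨t,⟨t,t⟩⟩,e⟩): [morra crax] is e, which is not a function with range ⟨⟨t,⟨t,t⟩⟩,e⟩; hence glim is the functor — type ⟨e,⟨⟨t,⟨t,t⟩⟩,e⟩⟩.

⟨e,⟨⟨t,⟨t,t⟩⟩,e⟩⟩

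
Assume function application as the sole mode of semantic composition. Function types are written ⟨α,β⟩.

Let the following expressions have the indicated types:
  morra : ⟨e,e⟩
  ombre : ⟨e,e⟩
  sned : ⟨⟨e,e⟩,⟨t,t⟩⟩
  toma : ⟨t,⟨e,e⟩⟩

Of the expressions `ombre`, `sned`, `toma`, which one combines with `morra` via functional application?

ombre : ⟨e,e⟩ — no; morra wants e, and ombre wants e.
sned — combines: sned : ⟨⟨e,e⟩,⟨t,t⟩⟩ takes morra : ⟨e,e⟩ as argument, giving ⟨t,t⟩.
toma : ⟨t,⟨e,e⟩⟩ — no; morra wants e, and toma wants t.

sned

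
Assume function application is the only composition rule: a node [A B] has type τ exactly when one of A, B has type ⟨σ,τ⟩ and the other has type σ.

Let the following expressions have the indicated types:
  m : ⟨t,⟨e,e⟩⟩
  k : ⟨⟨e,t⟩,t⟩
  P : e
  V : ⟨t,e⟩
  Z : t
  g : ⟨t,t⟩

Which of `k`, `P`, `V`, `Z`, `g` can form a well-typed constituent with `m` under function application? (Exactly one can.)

Z

k : ⟨⟨e,t⟩,t⟩ — neither side's domain matches the other.
P : e — neither side's domain matches the other.
V : ⟨t,e⟩ — neither side's domain matches the other.
Z — combines: m : ⟨t,⟨e,e⟩⟩ takes Z : t as argument, giving ⟨e,e⟩.
g : ⟨t,t⟩ — neither side's domain matches the other.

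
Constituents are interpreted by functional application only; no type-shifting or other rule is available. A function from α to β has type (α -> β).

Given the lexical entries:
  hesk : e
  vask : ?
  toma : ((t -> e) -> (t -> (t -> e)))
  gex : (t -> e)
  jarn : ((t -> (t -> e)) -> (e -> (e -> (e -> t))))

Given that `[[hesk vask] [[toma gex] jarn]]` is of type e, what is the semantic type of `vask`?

At [[hesk vask] [[toma gex] jarn]] (required: e): [[toma gex] jarn] is (e -> (e -> (e -> t))), which is not a function with range e; hence [hesk vask] is the functor — type ((e -> (e -> (e -> t))) -> e).
At [hesk vask] (required: ((e -> (e -> (e -> t))) -> e)): hesk is e, which is not a function with range ((e -> (e -> (e -> t))) -> e); hence vask is the functor — type (e -> ((e -> (e -> (e -> t))) -> e)).

(e -> ((e -> (e -> (e -> t))) -> e))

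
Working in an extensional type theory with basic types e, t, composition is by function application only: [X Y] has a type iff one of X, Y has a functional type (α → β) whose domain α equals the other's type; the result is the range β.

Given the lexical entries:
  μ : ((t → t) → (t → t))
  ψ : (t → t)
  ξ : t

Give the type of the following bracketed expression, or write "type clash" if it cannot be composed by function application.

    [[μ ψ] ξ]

t

At [μ ψ], μ : ((t → t) → (t → t)) takes ψ : (t → t), giving (t → t).
At [[μ ψ] ξ], [μ ψ] : (t → t) takes ξ : t, giving t.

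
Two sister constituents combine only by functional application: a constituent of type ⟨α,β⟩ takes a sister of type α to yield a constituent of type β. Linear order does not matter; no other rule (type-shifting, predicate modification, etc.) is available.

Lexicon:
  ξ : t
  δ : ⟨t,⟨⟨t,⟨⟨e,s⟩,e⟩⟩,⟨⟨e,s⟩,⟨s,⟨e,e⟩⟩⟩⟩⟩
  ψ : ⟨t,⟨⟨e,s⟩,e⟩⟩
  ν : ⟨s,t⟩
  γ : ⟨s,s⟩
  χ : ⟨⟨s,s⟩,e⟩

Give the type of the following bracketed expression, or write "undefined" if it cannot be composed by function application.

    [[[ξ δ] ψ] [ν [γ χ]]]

undefined

[ξ δ]: δ is ⟨t,⟨⟨t,⟨⟨e,s⟩,e⟩⟩,⟨⟨e,s⟩,⟨s,⟨e,e⟩⟩⟩⟩⟩, ξ is t; result ⟨⟨t,⟨⟨e,s⟩,e⟩⟩,⟨⟨e,s⟩,⟨s,⟨e,e⟩⟩⟩⟩.
[[ξ δ] ψ]: [ξ δ] is ⟨⟨t,⟨⟨e,s⟩,e⟩⟩,⟨⟨e,s⟩,⟨s,⟨e,e⟩⟩⟩⟩, ψ is ⟨t,⟨⟨e,s⟩,e⟩⟩; result ⟨⟨e,s⟩,⟨s,⟨e,e⟩⟩⟩.
[γ χ]: χ is ⟨⟨s,s⟩,e⟩, γ is ⟨s,s⟩; result e.
[ν [γ χ]]: ⟨s,t⟩ and e cannot combine by function application — type clash.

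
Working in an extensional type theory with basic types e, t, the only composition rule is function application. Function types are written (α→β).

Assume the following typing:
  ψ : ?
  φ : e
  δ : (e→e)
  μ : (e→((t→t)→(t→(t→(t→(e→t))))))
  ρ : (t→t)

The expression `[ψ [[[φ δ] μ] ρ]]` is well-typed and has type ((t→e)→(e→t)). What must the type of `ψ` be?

((t→(t→(t→(e→t))))→((t→e)→(e→t)))

[ψ [[[φ δ] μ] ρ]] must have type ((t→e)→(e→t)). The sister [[[φ δ] μ] ρ] has type (t→(t→(t→(e→t)))); that is not a function onto ((t→e)→(e→t)), so ψ must be the functor, of type ((t→(t→(t→(e→t))))→((t→e)→(e→t))).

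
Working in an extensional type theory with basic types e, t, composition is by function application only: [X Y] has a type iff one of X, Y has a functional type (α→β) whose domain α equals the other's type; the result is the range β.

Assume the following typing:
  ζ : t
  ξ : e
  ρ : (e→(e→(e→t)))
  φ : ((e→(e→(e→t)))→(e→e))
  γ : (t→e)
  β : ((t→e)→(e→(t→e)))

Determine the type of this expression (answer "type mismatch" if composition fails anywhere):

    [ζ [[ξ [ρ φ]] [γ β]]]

[ρ φ]: φ is ((e→(e→(e→t)))→(e→e)), ρ is (e→(e→(e→t))); result (e→e).
[ξ [ρ φ]]: [ρ φ] is (e→e), ξ is e; result e.
[γ β]: β is ((t→e)→(e→(t→e))), γ is (t→e); result (e→(t→e)).
[[ξ [ρ φ]] [γ β]]: [γ β] is (e→(t→e)), [ξ [ρ φ]] is e; result (t→e).
[ζ [[ξ [ρ φ]] [γ β]]]: [[ξ [ρ φ]] [γ β]] is (t→e), ζ is t; result e.

e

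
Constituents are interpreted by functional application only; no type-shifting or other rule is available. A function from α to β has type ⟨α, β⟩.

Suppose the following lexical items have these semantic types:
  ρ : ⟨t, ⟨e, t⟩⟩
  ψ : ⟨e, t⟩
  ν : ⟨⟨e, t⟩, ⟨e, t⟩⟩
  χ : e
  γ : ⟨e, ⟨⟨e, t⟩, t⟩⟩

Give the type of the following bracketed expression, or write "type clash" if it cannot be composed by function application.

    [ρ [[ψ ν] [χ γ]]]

[ψ ν]: ν is ⟨⟨e, t⟩, ⟨e, t⟩⟩, ψ is ⟨e, t⟩; result ⟨e, t⟩.
[χ γ]: γ is ⟨e, ⟨⟨e, t⟩, t⟩⟩, χ is e; result ⟨⟨e, t⟩, t⟩.
[[ψ ν] [χ γ]]: [χ γ] is ⟨⟨e, t⟩, t⟩, [ψ ν] is ⟨e, t⟩; result t.
[ρ [[ψ ν] [χ γ]]]: ρ is ⟨t, ⟨e, t⟩⟩, [[ψ ν] [χ γ]] is t; result ⟨e, t⟩.

⟨e, t⟩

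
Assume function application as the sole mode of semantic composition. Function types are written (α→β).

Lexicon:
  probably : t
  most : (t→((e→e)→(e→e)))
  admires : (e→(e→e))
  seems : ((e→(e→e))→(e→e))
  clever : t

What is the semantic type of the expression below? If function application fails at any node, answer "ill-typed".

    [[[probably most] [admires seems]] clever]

At [probably most], most : (t→((e→e)→(e→e))) takes probably : t, giving ((e→e)→(e→e)).
At [admires seems], seems : ((e→(e→e))→(e→e)) takes admires : (e→(e→e)), giving (e→e).
At [[probably most] [admires seems]], [probably most] : ((e→e)→(e→e)) takes [admires seems] : (e→e), giving (e→e).
At [[[probably most] [admires seems]] clever]: neither (e→e) nor t can take the other as argument; the node is ill-typed.

ill-typed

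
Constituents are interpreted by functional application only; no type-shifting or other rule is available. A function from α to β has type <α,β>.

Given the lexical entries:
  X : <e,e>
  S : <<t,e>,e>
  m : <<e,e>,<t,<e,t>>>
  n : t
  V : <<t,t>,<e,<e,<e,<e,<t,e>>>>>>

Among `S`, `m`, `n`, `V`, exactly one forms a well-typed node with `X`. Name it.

m

S : <<t,e>,e> — no; X wants e, and S wants <t,e>.
m — combines: m : <<e,e>,<t,<e,t>>> takes X : <e,e> as argument, giving <t,<e,t>>.
n : t — no; X wants e, and n wants nothing (atomic).
V : <<t,t>,<e,<e,<e,<e,<t,e>>>>>> — no; X wants e, and V wants <t,t>.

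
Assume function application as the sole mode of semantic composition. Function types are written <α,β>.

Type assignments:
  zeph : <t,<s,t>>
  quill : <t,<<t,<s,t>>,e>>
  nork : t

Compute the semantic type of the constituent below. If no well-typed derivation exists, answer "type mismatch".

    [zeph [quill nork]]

[quill nork]: functor quill : <t,<<t,<s,t>>,e>>, argument nork : t; result <<t,<s,t>>,e>.
[zeph [quill nork]]: functor [quill nork] : <<t,<s,t>>,e>, argument zeph : <t,<s,t>>; result e.

e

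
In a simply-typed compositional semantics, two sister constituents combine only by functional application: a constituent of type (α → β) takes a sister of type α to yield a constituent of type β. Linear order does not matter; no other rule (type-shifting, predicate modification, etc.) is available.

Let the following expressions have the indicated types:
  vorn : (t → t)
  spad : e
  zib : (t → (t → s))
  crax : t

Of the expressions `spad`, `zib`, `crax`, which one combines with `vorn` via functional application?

spad : e — no; vorn wants t, and spad wants nothing (atomic).
zib : (t → (t → s)) — no; vorn wants t, and zib wants t.
crax — combines: vorn : (t → t) takes crax : t as argument, giving t.

crax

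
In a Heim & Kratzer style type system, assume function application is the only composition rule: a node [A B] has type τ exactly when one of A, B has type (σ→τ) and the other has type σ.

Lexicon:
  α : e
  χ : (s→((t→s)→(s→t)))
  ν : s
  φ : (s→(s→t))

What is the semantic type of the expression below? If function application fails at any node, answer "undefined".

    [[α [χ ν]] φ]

undefined

[χ ν]: (s→((t→s)→(s→t))) applied to s yields ((t→s)→(s→t)).
[α [χ ν]]: e with ((t→s)→(s→t)) — neither is a function whose domain matches the other; composition fails here.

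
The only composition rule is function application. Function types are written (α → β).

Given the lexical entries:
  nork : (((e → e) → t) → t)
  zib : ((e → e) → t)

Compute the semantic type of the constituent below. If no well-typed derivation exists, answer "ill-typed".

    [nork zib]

[nork zib]: nork is (((e → e) → t) → t), zib is ((e → e) → t); result t.

t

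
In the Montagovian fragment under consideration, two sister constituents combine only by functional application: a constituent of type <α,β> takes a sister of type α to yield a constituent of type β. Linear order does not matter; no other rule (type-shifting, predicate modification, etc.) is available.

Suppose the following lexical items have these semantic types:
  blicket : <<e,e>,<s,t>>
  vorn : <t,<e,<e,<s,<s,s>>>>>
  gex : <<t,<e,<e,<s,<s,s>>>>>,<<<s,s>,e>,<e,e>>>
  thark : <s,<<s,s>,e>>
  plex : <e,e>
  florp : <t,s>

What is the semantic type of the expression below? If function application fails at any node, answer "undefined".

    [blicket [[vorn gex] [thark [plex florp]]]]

undefined

[vorn gex]: functor gex : <<t,<e,<e,<s,<s,s>>>>>,<<<s,s>,e>,<e,e>>>, argument vorn : <t,<e,<e,<s,<s,s>>>>>; result <<<s,s>,e>,<e,e>>.
[plex florp]: <e,e> with <t,s> — neither is a function whose domain matches the other; composition fails here.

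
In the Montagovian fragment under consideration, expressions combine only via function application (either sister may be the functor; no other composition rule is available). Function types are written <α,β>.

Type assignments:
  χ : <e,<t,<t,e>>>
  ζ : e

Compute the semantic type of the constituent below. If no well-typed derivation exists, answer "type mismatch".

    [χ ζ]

[χ ζ] — χ of type <e,<t,<t,e>>> combines with ζ of type e: type <t,<t,e>>.

<t,<t,e>>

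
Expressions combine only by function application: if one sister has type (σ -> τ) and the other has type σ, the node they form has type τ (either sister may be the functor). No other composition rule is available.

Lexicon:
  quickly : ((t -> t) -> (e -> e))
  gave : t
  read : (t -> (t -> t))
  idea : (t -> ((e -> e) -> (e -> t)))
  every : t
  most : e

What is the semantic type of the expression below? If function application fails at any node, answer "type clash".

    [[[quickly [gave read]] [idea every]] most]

t

[gave read] — read of type (t -> (t -> t)) combines with gave of type t: type (t -> t).
[quickly [gave read]] — quickly of type ((t -> t) -> (e -> e)) combines with [gave read] of type (t -> t): type (e -> e).
[idea every] — idea of type (t -> ((e -> e) -> (e -> t))) combines with every of type t: type ((e -> e) -> (e -> t)).
[[quickly [gave read]] [idea every]] — [idea every] of type ((e -> e) -> (e -> t)) combines with [quickly [gave read]] of type (e -> e): type (e -> t).
[[[quickly [gave read]] [idea every]] most] — [[quickly [gave read]] [idea every]] of type (e -> t) combines with most of type e: type t.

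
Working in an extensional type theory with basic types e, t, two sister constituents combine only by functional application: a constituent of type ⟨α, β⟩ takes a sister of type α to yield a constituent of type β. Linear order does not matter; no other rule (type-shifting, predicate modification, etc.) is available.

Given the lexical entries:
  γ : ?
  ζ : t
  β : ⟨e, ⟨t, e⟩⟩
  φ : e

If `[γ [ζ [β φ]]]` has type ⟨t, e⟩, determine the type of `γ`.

At [γ [ζ [β φ]]] (required: ⟨t, e⟩): [ζ [β φ]] is e, which is not a function with range ⟨t, e⟩; hence γ is the functor — type ⟨e, ⟨t, e⟩⟩.

⟨e, ⟨t, e⟩⟩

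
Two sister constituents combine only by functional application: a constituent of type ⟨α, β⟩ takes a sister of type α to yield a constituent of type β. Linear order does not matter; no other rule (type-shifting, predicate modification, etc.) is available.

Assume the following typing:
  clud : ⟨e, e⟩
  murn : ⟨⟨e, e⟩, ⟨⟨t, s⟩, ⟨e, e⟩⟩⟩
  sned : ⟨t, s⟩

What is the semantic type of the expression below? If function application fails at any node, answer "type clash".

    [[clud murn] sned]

[clud murn]: ⟨⟨e, e⟩, ⟨⟨t, s⟩, ⟨e, e⟩⟩⟩ applied to ⟨e, e⟩ yields ⟨⟨t, s⟩, ⟨e, e⟩⟩.
[[clud murn] sned]: ⟨⟨t, s⟩, ⟨e, e⟩⟩ applied to ⟨t, s⟩ yields ⟨e, e⟩.

⟨e, e⟩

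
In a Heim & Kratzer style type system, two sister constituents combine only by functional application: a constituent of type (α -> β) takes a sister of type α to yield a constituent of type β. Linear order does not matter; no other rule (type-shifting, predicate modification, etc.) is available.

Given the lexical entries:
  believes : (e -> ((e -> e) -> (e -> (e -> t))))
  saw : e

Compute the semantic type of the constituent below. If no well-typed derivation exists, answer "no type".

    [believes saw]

[believes saw]: believes is (e -> ((e -> e) -> (e -> (e -> t)))), saw is e; result ((e -> e) -> (e -> (e -> t))).

((e -> e) -> (e -> (e -> t)))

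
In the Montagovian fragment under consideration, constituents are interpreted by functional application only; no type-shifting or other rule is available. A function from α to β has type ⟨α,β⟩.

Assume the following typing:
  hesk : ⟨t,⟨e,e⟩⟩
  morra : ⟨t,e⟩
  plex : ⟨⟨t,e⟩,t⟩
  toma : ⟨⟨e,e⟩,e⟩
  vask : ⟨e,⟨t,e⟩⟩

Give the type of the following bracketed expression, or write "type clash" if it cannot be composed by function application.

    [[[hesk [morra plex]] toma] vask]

[morra plex]: functor plex : ⟨⟨t,e⟩,t⟩, argument morra : ⟨t,e⟩; result t.
[hesk [morra plex]]: functor hesk : ⟨t,⟨e,e⟩⟩, argument [morra plex] : t; result ⟨e,e⟩.
[[hesk [morra plex]] toma]: functor toma : ⟨⟨e,e⟩,e⟩, argument [hesk [morra plex]] : ⟨e,e⟩; result e.
[[[hesk [morra plex]] toma] vask]: functor vask : ⟨e,⟨t,e⟩⟩, argument [[hesk [morra plex]] toma] : e; result ⟨t,e⟩.

⟨t,e⟩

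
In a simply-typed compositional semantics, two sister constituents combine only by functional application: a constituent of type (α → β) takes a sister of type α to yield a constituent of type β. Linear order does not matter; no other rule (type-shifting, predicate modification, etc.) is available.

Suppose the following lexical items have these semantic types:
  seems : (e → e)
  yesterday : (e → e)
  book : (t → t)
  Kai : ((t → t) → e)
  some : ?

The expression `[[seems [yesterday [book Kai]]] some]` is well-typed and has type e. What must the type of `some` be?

At [[seems [yesterday [book Kai]]] some] (required: e): [seems [yesterday [book Kai]]] is e, which is not a function with range e; hence some is the functor — type (e → e).

(e → e)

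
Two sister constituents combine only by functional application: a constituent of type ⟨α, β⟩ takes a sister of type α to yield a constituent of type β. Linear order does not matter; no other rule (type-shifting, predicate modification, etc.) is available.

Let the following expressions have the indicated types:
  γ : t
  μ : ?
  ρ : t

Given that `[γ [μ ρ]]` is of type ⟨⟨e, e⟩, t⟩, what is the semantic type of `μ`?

⟨t, ⟨t, ⟨⟨e, e⟩, t⟩⟩⟩

[γ [μ ρ]] is required to be ⟨⟨e, e⟩, t⟩. γ : t cannot yield ⟨⟨e, e⟩, t⟩ as functor, so [μ ρ] : ⟨t, ⟨⟨e, e⟩, t⟩⟩.
[μ ρ] is required to be ⟨t, ⟨⟨e, e⟩, t⟩⟩. ρ : t cannot yield ⟨t, ⟨⟨e, e⟩, t⟩⟩ as functor, so μ : ⟨t, ⟨t, ⟨⟨e, e⟩, t⟩⟩⟩.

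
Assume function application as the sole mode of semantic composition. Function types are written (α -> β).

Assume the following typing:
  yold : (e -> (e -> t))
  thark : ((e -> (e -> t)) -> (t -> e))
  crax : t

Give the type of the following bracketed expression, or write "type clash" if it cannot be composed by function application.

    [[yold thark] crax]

e

[yold thark] — thark of type ((e -> (e -> t)) -> (t -> e)) combines with yold of type (e -> (e -> t)): type (t -> e).
[[yold thark] crax] — [yold thark] of type (t -> e) combines with crax of type t: type e.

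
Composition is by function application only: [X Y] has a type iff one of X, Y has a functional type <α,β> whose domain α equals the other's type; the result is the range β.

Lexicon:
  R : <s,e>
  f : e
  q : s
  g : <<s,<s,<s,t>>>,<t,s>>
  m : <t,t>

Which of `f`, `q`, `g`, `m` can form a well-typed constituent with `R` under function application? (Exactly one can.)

q

f : e — R needs s; f needs nothing (atomic); neither fits.
q — combines: R : <s,e> takes q : s as argument, giving e.
g : <<s,<s,<s,t>>>,<t,s>> — R needs s; g needs <s,<s,<s,t>>>; neither fits.
m : <t,t> — R needs s; m needs t; neither fits.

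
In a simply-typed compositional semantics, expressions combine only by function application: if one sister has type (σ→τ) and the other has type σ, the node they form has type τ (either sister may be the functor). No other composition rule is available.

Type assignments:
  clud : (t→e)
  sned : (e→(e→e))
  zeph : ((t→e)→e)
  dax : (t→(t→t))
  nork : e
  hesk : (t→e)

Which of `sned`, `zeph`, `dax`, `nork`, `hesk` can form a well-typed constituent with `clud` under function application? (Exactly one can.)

sned : (e→(e→e)) — no; clud wants t, and sned wants e.
zeph — combines: zeph : ((t→e)→e) takes clud : (t→e) as argument, giving e.
dax : (t→(t→t)) — no; clud wants t, and dax wants t.
nork : e — no; clud wants t, and nork wants nothing (atomic).
hesk : (t→e) — no; clud wants t, and hesk wants t.

zeph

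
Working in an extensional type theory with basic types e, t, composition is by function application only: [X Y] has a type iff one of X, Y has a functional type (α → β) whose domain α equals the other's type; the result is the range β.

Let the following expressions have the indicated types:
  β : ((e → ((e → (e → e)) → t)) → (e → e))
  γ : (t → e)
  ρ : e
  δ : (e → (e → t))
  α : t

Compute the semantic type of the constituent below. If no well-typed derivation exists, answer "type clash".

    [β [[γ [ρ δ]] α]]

[ρ δ] — δ of type (e → (e → t)) combines with ρ of type e: type (e → t).
[γ [ρ δ]]: (t → e) and (e → t) cannot combine by function application — type clash.

type clash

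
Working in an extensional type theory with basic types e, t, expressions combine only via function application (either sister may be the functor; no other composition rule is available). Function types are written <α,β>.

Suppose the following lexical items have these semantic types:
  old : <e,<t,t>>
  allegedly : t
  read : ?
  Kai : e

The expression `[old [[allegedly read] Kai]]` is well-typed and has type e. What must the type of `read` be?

For [old [[allegedly read] Kai]] to have type e with old of type <e,<t,t>>, [[allegedly read] Kai] must be the function: [[allegedly read] Kai] : <<e,<t,t>>,e>.
For [[allegedly read] Kai] to have type <<e,<t,t>>,e> with Kai of type e, [allegedly read] must be the function: [allegedly read] : <e,<<e,<t,t>>,e>>.
For [allegedly read] to have type <e,<<e,<t,t>>,e>> with allegedly of type t, read must be the function: read : <t,<e,<<e,<t,t>>,e>>>.

<t,<e,<<e,<t,t>>,e>>>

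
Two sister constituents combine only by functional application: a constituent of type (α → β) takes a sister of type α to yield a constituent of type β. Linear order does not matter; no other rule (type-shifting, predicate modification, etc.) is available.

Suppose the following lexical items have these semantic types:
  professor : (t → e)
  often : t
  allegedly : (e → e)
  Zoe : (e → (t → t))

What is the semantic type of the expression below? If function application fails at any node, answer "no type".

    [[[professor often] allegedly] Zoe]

(t → t)

[professor often]: (t → e) applied to t yields e.
[[professor often] allegedly]: (e → e) applied to e yields e.
[[[professor often] allegedly] Zoe]: (e → (t → t)) applied to e yields (t → t).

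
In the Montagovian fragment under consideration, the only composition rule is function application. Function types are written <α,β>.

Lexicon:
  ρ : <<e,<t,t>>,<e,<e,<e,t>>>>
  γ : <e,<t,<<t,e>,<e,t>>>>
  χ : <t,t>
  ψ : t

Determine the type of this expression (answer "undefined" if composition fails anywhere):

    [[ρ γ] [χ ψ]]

At [ρ γ]: neither <<e,<t,t>>,<e,<e,<e,t>>>> nor <e,<t,<<t,e>,<e,t>>>> can take the other as argument; the node is ill-typed.

undefined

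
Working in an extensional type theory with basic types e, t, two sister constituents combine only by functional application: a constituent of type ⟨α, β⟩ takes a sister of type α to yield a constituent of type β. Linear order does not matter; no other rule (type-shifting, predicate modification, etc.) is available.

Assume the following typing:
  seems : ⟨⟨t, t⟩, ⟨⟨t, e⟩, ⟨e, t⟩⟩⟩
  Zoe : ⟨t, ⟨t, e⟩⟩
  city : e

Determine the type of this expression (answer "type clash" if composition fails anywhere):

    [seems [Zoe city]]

type clash

At [Zoe city]: neither ⟨t, ⟨t, e⟩⟩ nor e can take the other as argument; the node is ill-typed.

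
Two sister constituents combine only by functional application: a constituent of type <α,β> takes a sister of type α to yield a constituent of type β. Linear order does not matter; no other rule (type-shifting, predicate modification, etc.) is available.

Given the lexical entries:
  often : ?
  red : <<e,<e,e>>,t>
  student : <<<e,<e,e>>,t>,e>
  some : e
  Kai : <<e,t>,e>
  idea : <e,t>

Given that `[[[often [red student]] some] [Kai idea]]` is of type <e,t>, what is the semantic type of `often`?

<e,<e,<e,<e,t>>>>

[[[often [red student]] some] [Kai idea]] is required to be <e,t>. [Kai idea] : e cannot yield <e,t> as functor, so [[often [red student]] some] : <e,<e,t>>.
[[often [red student]] some] is required to be <e,<e,t>>. some : e cannot yield <e,<e,t>> as functor, so [often [red student]] : <e,<e,<e,t>>>.
[often [red student]] is required to be <e,<e,<e,t>>>. [red student] : e cannot yield <e,<e,<e,t>>> as functor, so often : <e,<e,<e,<e,t>>>>.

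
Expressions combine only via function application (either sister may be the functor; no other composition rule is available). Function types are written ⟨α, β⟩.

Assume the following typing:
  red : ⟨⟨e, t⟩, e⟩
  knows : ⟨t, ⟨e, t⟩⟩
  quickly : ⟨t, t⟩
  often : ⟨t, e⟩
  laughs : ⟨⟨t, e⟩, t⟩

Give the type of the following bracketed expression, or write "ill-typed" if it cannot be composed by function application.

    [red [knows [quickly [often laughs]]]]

e

[often laughs]: ⟨⟨t, e⟩, t⟩ applied to ⟨t, e⟩ yields t.
[quickly [often laughs]]: ⟨t, t⟩ applied to t yields t.
[knows [quickly [often laughs]]]: ⟨t, ⟨e, t⟩⟩ applied to t yields ⟨e, t⟩.
[red [knows [quickly [often laughs]]]]: ⟨⟨e, t⟩, e⟩ applied to ⟨e, t⟩ yields e.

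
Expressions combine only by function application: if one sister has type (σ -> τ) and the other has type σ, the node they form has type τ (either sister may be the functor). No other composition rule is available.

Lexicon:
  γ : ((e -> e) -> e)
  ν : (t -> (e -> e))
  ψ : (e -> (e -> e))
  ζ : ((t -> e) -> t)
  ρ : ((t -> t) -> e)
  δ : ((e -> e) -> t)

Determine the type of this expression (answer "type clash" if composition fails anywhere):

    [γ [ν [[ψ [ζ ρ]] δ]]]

[ζ ρ]: ((t -> e) -> t) with ((t -> t) -> e) — neither is a function whose domain matches the other; composition fails here.

type clash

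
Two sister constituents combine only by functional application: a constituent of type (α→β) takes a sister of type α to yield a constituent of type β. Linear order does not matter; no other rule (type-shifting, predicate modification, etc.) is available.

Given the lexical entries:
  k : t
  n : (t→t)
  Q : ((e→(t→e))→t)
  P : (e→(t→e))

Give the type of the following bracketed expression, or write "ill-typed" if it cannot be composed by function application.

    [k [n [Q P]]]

[Q P] — Q of type ((e→(t→e))→t) combines with P of type (e→(t→e)): type t.
[n [Q P]] — n of type (t→t) combines with [Q P] of type t: type t.
[k [n [Q P]]]: t with t — neither is a function whose domain matches the other; composition fails here.

ill-typed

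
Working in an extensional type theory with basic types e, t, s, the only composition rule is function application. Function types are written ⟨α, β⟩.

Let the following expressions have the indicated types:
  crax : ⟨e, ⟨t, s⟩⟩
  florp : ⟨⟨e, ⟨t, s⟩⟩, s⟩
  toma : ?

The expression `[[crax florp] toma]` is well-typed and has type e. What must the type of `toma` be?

[[crax florp] toma] must have type e. The sister [crax florp] has type s; that is not a function onto e, so toma must be the functor, of type ⟨s, e⟩.

⟨s, e⟩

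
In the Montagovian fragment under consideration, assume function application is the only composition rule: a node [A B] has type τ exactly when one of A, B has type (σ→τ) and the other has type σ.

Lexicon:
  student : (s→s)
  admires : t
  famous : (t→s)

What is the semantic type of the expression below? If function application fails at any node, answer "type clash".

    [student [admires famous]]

s

At [admires famous], famous : (t→s) takes admires : t, giving s.
At [student [admires famous]], student : (s→s) takes [admires famous] : s, giving s.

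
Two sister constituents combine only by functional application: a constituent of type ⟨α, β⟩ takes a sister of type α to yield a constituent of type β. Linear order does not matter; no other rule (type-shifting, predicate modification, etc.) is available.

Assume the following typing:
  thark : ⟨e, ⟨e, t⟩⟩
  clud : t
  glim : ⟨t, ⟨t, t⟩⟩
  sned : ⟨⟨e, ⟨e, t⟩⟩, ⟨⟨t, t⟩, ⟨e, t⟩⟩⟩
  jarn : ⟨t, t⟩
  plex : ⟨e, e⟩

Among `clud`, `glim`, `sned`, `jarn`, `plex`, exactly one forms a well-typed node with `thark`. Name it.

clud : t — does not combine with thark.
glim : ⟨t, ⟨t, t⟩⟩ — does not combine with thark.
sned — combines: sned : ⟨⟨e, ⟨e, t⟩⟩, ⟨⟨t, t⟩, ⟨e, t⟩⟩⟩ takes thark : ⟨e, ⟨e, t⟩⟩ as argument, giving ⟨⟨t, t⟩, ⟨e, t⟩⟩.
jarn : ⟨t, t⟩ — does not combine with thark.
plex : ⟨e, e⟩ — does not combine with thark.

sned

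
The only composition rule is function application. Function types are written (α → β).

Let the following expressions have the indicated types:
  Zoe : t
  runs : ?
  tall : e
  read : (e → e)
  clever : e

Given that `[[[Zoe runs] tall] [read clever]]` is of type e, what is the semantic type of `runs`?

For [[[Zoe runs] tall] [read clever]] to have type e with [read clever] of type e, [[Zoe runs] tall] must be the function: [[Zoe runs] tall] : (e → e).
For [[Zoe runs] tall] to have type (e → e) with tall of type e, [Zoe runs] must be the function: [Zoe runs] : (e → (e → e)).
For [Zoe runs] to have type (e → (e → e)) with Zoe of type t, runs must be the function: runs : (t → (e → (e → e))).

(t → (e → (e → e)))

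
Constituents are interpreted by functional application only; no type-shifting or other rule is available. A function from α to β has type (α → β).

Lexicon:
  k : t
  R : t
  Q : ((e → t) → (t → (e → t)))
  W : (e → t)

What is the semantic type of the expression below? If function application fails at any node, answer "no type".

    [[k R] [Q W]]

no type

[k R]: t and t cannot combine by function application — type clash.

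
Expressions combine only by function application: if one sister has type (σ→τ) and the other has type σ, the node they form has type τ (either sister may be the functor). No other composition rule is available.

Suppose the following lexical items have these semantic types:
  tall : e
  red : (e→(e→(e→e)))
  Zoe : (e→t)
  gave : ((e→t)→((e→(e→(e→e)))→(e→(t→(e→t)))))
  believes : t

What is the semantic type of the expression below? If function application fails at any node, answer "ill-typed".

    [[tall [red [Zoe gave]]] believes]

(e→t)

[Zoe gave]: ((e→t)→((e→(e→(e→e)))→(e→(t→(e→t))))) applied to (e→t) yields ((e→(e→(e→e)))→(e→(t→(e→t)))).
[red [Zoe gave]]: ((e→(e→(e→e)))→(e→(t→(e→t)))) applied to (e→(e→(e→e))) yields (e→(t→(e→t))).
[tall [red [Zoe gave]]]: (e→(t→(e→t))) applied to e yields (t→(e→t)).
[[tall [red [Zoe gave]]] believes]: (t→(e→t)) applied to t yields (e→t).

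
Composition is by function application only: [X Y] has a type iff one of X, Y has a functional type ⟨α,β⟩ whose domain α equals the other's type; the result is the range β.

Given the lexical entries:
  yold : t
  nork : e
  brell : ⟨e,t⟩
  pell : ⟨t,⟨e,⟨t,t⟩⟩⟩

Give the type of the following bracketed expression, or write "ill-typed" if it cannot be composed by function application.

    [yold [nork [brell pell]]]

At [brell pell]: neither ⟨e,t⟩ nor ⟨t,⟨e,⟨t,t⟩⟩⟩ can take the other as argument; the node is ill-typed.

ill-typed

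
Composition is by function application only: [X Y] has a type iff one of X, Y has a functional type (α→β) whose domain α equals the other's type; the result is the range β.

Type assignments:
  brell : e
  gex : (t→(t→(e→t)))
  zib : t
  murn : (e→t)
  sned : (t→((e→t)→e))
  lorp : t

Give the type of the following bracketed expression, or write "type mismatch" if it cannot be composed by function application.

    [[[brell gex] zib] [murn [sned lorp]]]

type mismatch

[brell gex]: e with (t→(t→(e→t))) — neither is a function whose domain matches the other; composition fails here.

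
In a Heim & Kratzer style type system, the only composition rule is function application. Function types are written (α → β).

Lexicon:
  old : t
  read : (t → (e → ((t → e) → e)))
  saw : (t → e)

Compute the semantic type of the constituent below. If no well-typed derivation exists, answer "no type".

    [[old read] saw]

no type

At [old read], read : (t → (e → ((t → e) → e))) takes old : t, giving (e → ((t → e) → e)).
[[old read] saw]: (e → ((t → e) → e)) with (t → e) — neither is a function whose domain matches the other; composition fails here.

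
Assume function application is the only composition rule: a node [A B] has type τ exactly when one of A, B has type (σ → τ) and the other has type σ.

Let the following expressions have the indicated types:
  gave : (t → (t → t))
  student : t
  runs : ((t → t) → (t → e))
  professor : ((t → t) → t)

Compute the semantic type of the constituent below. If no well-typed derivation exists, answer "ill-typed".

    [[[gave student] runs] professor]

[gave student]: functor gave : (t → (t → t)), argument student : t; result (t → t).
[[gave student] runs]: functor runs : ((t → t) → (t → e)), argument [gave student] : (t → t); result (t → e).
[[[gave student] runs] professor]: (t → e) and ((t → t) → t) cannot combine by function application — type clash.

ill-typed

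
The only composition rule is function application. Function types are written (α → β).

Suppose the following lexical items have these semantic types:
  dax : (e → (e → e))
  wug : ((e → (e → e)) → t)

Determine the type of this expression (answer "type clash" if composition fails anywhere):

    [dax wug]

t

At [dax wug], wug : ((e → (e → e)) → t) takes dax : (e → (e → e)), giving t.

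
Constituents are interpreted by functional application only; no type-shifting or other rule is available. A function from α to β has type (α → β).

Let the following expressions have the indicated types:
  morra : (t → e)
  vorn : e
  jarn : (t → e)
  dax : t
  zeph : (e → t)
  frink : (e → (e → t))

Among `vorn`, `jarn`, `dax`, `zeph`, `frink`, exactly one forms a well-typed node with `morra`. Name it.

vorn : e — neither side's domain matches the other.
jarn : (t → e) — neither side's domain matches the other.
dax — combines: morra : (t → e) takes dax : t as argument, giving e.
zeph : (e → t) — neither side's domain matches the other.
frink : (e → (e → t)) — neither side's domain matches the other.

dax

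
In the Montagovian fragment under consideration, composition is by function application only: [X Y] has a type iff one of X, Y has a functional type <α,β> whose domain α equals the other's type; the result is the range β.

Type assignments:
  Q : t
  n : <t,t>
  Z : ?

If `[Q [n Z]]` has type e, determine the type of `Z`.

At [Q [n Z]] (required: e): Q is t, which is not a function with range e; hence [n Z] is the functor — type <t,e>.
At [n Z] (required: <t,e>): n is <t,t>, which is not a function with range <t,e>; hence Z is the functor — type <<t,t>,<t,e>>.

<<t,t>,<t,e>>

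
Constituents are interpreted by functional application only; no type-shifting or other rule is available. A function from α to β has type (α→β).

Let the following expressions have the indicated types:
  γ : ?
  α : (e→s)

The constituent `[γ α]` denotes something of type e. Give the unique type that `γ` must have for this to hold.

((e→s)→e)

For [γ α] to have type e with α of type (e→s), γ must be the function: γ : ((e→s)→e).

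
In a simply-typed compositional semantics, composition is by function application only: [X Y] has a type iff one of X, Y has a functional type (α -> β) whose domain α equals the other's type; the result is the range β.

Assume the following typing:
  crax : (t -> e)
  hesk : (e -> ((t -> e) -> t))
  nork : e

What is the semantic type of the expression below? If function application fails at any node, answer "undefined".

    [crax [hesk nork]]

[hesk nork]: functor hesk : (e -> ((t -> e) -> t)), argument nork : e; result ((t -> e) -> t).
[crax [hesk nork]]: functor [hesk nork] : ((t -> e) -> t), argument crax : (t -> e); result t.

t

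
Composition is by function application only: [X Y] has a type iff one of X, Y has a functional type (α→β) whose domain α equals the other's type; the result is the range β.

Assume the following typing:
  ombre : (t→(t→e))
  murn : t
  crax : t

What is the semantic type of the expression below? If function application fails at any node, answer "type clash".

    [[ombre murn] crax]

At [ombre murn], ombre : (t→(t→e)) takes murn : t, giving (t→e).
At [[ombre murn] crax], [ombre murn] : (t→e) takes crax : t, giving e.

e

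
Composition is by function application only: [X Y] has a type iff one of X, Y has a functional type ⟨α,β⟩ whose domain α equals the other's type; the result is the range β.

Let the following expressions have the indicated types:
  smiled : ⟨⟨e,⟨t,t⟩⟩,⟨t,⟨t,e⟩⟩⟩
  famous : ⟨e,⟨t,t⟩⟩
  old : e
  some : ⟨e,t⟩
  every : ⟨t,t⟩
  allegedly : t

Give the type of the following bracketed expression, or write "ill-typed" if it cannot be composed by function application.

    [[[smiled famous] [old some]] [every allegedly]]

At [smiled famous], smiled : ⟨⟨e,⟨t,t⟩⟩,⟨t,⟨t,e⟩⟩⟩ takes famous : ⟨e,⟨t,t⟩⟩, giving ⟨t,⟨t,e⟩⟩.
At [old some], some : ⟨e,t⟩ takes old : e, giving t.
At [[smiled famous] [old some]], [smiled famous] : ⟨t,⟨t,e⟩⟩ takes [old some] : t, giving ⟨t,e⟩.
At [every allegedly], every : ⟨t,t⟩ takes allegedly : t, giving t.
At [[[smiled famous] [old some]] [every allegedly]], [[smiled famous] [old some]] : ⟨t,e⟩ takes [every allegedly] : t, giving e.

e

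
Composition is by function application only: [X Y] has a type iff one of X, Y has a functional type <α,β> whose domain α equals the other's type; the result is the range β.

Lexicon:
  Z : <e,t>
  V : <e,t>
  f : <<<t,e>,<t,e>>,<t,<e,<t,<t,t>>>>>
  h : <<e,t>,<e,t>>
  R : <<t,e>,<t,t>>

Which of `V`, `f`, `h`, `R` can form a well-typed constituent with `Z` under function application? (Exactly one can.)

V : <e,t> — no; Z wants e, and V wants e.
f : <<<t,e>,<t,e>>,<t,<e,<t,<t,t>>>>> — no; Z wants e, and f wants <<t,e>,<t,e>>.
h — combines: h : <<e,t>,<e,t>> takes Z : <e,t> as argument, giving <e,t>.
R : <<t,e>,<t,t>> — no; Z wants e, and R wants <t,e>.

h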